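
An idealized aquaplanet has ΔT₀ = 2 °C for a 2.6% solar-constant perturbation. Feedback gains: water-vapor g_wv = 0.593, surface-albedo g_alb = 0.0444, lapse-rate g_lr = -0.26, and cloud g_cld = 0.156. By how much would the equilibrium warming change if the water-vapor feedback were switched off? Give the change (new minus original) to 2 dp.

Original: g = 0.5334, ΔT = 2/(1−0.5334) = 4.2863 °C.
Without water-vapor: g' = -0.0596, ΔT' = 2/(1+0.0596) = 1.8875 °C.
Change = 1.8875 − 4.2863 = -2.40 °C.

-2.40 °C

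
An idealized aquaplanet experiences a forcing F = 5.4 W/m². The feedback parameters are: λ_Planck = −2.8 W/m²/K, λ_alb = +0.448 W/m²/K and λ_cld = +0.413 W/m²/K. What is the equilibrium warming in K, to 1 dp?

Net feedback parameter λ = (−2.8) + (+0.448) + (+0.413) = -1.939 W/m²/K.
ΔT = −F/λ = −5.4/(-1.939) = 2.8 K.

2.8 K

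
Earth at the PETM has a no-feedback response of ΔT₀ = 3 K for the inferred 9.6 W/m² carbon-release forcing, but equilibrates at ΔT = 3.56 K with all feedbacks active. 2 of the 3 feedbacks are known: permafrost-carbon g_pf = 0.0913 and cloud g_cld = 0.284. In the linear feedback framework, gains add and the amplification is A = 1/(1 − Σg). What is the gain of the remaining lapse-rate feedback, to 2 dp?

-0.22

Amplification A = ΔT/ΔT₀ = 3.56/3 = 1.187.
Total gain g = 1 − 1/A = 1 − 1/1.187 = 0.1575.
Known gains sum to 0.0913 + 0.284 = 0.3753.
g_lr = 0.1575 − 0.3753 = -0.22.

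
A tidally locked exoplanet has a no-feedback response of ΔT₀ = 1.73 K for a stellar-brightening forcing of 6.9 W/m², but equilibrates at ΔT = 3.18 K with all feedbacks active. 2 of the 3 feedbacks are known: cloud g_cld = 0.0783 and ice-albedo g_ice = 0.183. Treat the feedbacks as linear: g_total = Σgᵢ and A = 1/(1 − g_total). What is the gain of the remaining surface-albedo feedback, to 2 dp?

Amplification A = ΔT/ΔT₀ = 3.18/1.73 = 1.838.
Total gain g = 1 − 1/A = 1 − 1/1.838 = 0.4559.
Known gains sum to 0.0783 + 0.183 = 0.2613.
g_alb = 0.4559 − 0.2613 = 0.19.

0.19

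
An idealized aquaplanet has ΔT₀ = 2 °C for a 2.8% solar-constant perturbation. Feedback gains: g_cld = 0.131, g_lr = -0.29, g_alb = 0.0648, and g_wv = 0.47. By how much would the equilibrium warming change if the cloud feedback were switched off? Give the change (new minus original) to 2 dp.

-0.56 °C

Original: g = 0.3758, ΔT = 2/(1−0.3758) = 3.2041 °C.
Without cloud: g' = 0.2448, ΔT' = 2/(1−0.2448) = 2.6483 °C.
Change = 2.6483 − 3.2041 = -0.56 °C.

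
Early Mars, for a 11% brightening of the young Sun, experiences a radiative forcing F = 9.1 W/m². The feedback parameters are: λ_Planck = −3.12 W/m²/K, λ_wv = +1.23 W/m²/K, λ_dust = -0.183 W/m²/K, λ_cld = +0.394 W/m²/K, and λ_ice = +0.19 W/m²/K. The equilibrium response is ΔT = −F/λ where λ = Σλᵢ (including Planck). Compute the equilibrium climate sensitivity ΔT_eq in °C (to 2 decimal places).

Net feedback parameter λ = (−3.12) + (+1.23) + (-0.183) + (+0.394) + (+0.19) = -1.489 W/m²/K.
ΔT = −F/λ = −9.1/(-1.489) = 6.11 °C.

6.11 °C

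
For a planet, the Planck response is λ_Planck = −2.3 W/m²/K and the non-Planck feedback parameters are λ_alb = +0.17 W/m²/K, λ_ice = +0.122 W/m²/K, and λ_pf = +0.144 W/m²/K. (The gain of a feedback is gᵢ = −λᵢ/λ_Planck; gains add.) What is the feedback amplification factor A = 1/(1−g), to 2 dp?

1.23

Convert to gains: g_alb = 0.17/2.3 = 0.07391; g_ice = 0.122/2.3 = 0.05304; g_pf = 0.144/2.3 = 0.06261.
Total gain g = 0.18956.
A = 1/(1 − 0.18956) = 1.23.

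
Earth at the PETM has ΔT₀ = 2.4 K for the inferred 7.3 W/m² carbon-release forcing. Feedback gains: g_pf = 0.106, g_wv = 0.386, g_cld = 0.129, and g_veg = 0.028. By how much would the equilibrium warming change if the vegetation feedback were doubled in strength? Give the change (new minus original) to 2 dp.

0.59 K

Original: g = 0.649, ΔT = 2.4/(1−0.649) = 6.8376 K.
With doubled vegetation: g' = 0.677, ΔT' = 2.4/(1−0.677) = 7.4303 K.
Change = 7.4303 − 6.8376 = 0.59 K.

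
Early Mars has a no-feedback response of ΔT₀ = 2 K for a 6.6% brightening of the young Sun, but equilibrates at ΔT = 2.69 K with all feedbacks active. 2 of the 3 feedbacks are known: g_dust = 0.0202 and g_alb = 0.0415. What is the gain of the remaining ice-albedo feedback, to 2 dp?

0.19

Amplification A = ΔT/ΔT₀ = 2.69/2 = 1.345.
Total gain g = 1 − 1/A = 1 − 1/1.345 = 0.2565.
Known gains sum to 0.0202 + 0.0415 = 0.0617.
g_ice = 0.2565 − 0.0617 = 0.19.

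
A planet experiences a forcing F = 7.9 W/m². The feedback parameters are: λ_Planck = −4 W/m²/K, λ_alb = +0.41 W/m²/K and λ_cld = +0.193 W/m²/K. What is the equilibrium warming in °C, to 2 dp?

Net feedback parameter λ = (−4) + (+0.41) + (+0.193) = -3.397 W/m²/K.
ΔT = −F/λ = −7.9/(-3.397) = 2.33 °C.

2.33 °C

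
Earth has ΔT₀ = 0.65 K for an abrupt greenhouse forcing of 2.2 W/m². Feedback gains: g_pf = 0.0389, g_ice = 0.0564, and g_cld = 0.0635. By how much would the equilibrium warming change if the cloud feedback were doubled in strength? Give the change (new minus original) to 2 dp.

Original: g = 0.1588, ΔT = 0.65/(1−0.1588) = 0.7727 K.
With doubled cloud: g' = 0.2223, ΔT' = 0.65/(1−0.2223) = 0.8358 K.
Change = 0.8358 − 0.7727 = 0.06 K.

0.06 K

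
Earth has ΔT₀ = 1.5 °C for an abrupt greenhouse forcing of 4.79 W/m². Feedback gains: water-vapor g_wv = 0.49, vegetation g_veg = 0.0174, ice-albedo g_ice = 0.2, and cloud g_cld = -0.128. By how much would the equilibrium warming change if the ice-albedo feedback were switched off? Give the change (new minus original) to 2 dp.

-1.15 °C

Original: g = 0.5794, ΔT = 1.5/(1−0.5794) = 3.5663 °C.
Without ice-albedo: g' = 0.3794, ΔT' = 1.5/(1−0.3794) = 2.4170 °C.
Change = 2.4170 − 3.5663 = -1.15 °C.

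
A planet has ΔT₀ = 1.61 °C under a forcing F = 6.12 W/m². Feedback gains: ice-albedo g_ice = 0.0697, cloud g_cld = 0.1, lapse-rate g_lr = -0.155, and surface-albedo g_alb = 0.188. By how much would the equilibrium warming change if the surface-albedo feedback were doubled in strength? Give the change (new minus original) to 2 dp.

0.62 °C

Original: g = 0.2027, ΔT = 1.61/(1−0.2027) = 2.0193 °C.
With doubled surface-albedo: g' = 0.3907, ΔT' = 1.61/(1−0.3907) = 2.6424 °C.
Change = 2.6424 − 2.0193 = 0.62 °C.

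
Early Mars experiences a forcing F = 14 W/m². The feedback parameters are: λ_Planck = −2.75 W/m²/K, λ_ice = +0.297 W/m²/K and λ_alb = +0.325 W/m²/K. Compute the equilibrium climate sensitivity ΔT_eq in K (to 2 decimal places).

6.58 K

Net feedback parameter λ = (−2.75) + (+0.297) + (+0.325) = -2.128 W/m²/K.
ΔT = −F/λ = −14/(-2.128) = 6.58 K.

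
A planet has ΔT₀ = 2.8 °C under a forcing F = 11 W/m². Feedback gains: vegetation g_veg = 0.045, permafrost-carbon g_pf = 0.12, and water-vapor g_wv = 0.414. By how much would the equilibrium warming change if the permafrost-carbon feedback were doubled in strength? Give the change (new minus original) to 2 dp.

2.65 °C

Original: g = 0.579, ΔT = 2.8/(1−0.579) = 6.6508 °C.
With doubled permafrost-carbon: g' = 0.699, ΔT' = 2.8/(1−0.699) = 9.3023 °C.
Change = 9.3023 − 6.6508 = 2.65 °C.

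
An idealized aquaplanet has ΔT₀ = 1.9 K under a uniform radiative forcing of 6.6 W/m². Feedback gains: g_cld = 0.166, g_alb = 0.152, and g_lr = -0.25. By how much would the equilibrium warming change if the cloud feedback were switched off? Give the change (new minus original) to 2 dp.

-0.31 K

Original: g = 0.068, ΔT = 1.9/(1−0.068) = 2.0386 K.
Without cloud: g' = -0.098, ΔT' = 1.9/(1+0.098) = 1.7304 K.
Change = 1.7304 − 2.0386 = -0.31 K.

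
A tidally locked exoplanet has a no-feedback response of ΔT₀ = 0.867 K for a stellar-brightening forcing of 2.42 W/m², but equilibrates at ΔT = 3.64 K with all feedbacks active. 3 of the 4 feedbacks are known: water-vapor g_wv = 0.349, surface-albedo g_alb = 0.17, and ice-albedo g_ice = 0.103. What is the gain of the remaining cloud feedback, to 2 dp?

0.14

Amplification A = ΔT/ΔT₀ = 3.64/0.867 = 4.198.
Total gain g = 1 − 1/A = 1 − 1/4.198 = 0.7618.
Known gains sum to 0.349 + 0.17 + 0.103 = 0.622.
g_cld = 0.7618 − 0.622 = 0.14.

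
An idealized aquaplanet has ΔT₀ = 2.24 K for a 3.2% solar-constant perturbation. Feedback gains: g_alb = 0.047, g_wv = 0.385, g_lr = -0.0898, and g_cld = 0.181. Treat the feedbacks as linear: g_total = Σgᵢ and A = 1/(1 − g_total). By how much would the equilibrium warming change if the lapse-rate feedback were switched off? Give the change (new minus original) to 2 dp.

1.09 K

Original: g = 0.5232, ΔT = 2.24/(1−0.5232) = 4.6980 K.
Without lapse-rate: g' = 0.613, ΔT' = 2.24/(1−0.613) = 5.7881 K.
Change = 5.7881 − 4.6980 = 1.09 K.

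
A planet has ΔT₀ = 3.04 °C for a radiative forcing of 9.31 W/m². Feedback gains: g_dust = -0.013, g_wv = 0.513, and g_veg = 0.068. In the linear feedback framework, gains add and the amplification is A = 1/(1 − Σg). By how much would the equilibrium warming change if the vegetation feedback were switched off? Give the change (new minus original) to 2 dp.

Original: g = 0.568, ΔT = 3.04/(1−0.568) = 7.0370 °C.
Without vegetation: g' = 0.5, ΔT' = 3.04/(1−0.5) = 6.0800 °C.
Change = 6.0800 − 7.0370 = -0.96 °C.

-0.96 °C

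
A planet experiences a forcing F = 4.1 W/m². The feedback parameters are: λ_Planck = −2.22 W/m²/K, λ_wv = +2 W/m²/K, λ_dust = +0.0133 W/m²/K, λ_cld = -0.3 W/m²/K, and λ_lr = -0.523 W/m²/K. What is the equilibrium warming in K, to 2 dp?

Net feedback parameter λ = (−2.22) + (+2) + (+0.0133) + (-0.3) + (-0.523) = -1.0297 W/m²/K.
ΔT = −F/λ = −4.1/(-1.0297) = 3.98 K.

3.98 K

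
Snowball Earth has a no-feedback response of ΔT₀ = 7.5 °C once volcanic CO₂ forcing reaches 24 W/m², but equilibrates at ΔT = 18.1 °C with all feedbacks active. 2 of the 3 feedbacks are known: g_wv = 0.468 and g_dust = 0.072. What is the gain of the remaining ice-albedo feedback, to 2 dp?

0.05

Amplification A = ΔT/ΔT₀ = 18.1/7.5 = 2.413.
Total gain g = 1 − 1/A = 1 − 1/2.413 = 0.5856.
Known gains sum to 0.468 + 0.072 = 0.54.
g_ice = 0.5856 − 0.54 = 0.05.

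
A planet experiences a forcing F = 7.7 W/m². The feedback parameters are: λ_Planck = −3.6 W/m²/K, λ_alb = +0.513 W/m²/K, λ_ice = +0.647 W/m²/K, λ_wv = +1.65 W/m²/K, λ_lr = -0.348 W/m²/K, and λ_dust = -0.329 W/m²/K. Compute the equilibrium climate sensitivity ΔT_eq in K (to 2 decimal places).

Net feedback parameter λ = (−3.6) + (+0.513) + (+0.647) + (+1.65) + (-0.348) + (-0.329) = -1.467 W/m²/K.
ΔT = −F/λ = −7.7/(-1.467) = 5.25 K.

5.25 K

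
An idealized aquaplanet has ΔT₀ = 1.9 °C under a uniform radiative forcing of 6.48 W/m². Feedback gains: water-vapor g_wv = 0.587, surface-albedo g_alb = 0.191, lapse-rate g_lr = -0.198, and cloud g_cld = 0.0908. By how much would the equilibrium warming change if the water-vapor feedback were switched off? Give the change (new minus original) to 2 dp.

-3.70 °C

Original: g = 0.6708, ΔT = 1.9/(1−0.6708) = 5.7716 °C.
Without water-vapor: g' = 0.0838, ΔT' = 1.9/(1−0.0838) = 2.0738 °C.
Change = 2.0738 − 5.7716 = -3.70 °C.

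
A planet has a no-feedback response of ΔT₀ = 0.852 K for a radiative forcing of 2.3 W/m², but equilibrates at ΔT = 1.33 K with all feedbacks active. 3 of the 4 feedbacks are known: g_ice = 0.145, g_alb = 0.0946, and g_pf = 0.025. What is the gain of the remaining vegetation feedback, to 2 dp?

Amplification A = ΔT/ΔT₀ = 1.33/0.852 = 1.561.
Total gain g = 1 − 1/A = 1 − 1/1.561 = 0.3594.
Known gains sum to 0.145 + 0.0946 + 0.025 = 0.2646.
g_veg = 0.3594 − 0.2646 = 0.09.

0.09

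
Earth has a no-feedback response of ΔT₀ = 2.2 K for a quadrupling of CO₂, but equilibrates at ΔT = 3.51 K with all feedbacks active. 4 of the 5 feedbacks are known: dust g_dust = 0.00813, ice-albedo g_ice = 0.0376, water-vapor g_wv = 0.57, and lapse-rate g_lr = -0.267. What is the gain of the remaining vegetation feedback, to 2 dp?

0.02

Amplification A = ΔT/ΔT₀ = 3.51/2.2 = 1.595.
Total gain g = 1 − 1/A = 1 − 1/1.595 = 0.373.
Known gains sum to 0.00813 + 0.0376 + 0.57 − 0.267 = 0.34873.
g_veg = 0.373 − 0.34873 = 0.02.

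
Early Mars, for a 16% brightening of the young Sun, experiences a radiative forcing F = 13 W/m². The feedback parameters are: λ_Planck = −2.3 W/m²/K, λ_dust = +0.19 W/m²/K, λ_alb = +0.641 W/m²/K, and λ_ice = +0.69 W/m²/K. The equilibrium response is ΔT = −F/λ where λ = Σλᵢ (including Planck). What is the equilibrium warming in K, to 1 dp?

Net feedback parameter λ = (−2.3) + (+0.19) + (+0.641) + (+0.69) = -0.779 W/m²/K.
ΔT = −F/λ = −13/(-0.779) = 16.7 K.

16.7 K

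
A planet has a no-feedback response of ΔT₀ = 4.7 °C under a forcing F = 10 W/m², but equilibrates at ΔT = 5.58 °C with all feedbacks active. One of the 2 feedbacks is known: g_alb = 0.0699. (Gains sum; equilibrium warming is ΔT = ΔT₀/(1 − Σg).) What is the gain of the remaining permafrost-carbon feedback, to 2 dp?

0.09

Amplification A = ΔT/ΔT₀ = 5.58/4.7 = 1.187.
Total gain g = 1 − 1/A = 1 − 1/1.187 = 0.1575.
The known gain is 0.0699.
g_pf = 0.1575 − 0.0699 = 0.09.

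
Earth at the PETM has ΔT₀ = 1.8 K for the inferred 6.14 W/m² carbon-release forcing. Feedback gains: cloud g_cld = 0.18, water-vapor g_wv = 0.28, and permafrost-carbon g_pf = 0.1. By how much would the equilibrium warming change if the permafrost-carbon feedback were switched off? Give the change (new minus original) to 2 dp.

Original: g = 0.56, ΔT = 1.8/(1−0.56) = 4.0909 K.
Without permafrost-carbon: g' = 0.46, ΔT' = 1.8/(1−0.46) = 3.3333 K.
Change = 3.3333 − 4.0909 = -0.76 K.

-0.76 K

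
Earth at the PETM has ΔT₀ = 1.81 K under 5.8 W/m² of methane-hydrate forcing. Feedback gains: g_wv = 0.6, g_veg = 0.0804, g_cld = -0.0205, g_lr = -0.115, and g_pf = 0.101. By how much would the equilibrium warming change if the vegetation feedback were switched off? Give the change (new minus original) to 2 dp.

Original: g = 0.6459, ΔT = 1.81/(1−0.6459) = 5.1116 K.
Without vegetation: g' = 0.5655, ΔT' = 1.81/(1−0.5655) = 4.1657 K.
Change = 4.1657 − 5.1116 = -0.95 K.

-0.95 K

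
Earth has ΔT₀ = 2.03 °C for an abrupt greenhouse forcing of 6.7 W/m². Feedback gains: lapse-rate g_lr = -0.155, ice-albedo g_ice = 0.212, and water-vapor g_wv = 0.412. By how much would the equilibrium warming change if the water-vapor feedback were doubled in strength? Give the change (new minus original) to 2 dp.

13.24 °C

Original: g = 0.469, ΔT = 2.03/(1−0.469) = 3.8230 °C.
With doubled water-vapor: g' = 0.881, ΔT' = 2.03/(1−0.881) = 17.0588 °C.
Change = 17.0588 − 3.8230 = 13.24 °C.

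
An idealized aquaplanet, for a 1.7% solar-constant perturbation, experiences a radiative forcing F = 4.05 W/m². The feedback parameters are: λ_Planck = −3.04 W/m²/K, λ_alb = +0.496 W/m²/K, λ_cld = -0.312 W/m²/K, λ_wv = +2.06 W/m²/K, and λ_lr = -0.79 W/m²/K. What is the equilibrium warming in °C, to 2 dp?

2.55 °C

Net feedback parameter λ = (−3.04) + (+0.496) + (-0.312) + (+2.06) + (-0.79) = -1.586 W/m²/K.
ΔT = −F/λ = −4.05/(-1.586) = 2.55 °C.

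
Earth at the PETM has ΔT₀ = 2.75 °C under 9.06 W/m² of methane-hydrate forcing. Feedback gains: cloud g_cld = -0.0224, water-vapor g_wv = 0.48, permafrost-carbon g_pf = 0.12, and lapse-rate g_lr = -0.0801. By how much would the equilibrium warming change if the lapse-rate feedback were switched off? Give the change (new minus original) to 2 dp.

Original: g = 0.4975, ΔT = 2.75/(1−0.4975) = 5.4726 °C.
Without lapse-rate: g' = 0.5776, ΔT' = 2.75/(1−0.5776) = 6.5104 °C.
Change = 6.5104 − 5.4726 = 1.04 °C.

1.04 °C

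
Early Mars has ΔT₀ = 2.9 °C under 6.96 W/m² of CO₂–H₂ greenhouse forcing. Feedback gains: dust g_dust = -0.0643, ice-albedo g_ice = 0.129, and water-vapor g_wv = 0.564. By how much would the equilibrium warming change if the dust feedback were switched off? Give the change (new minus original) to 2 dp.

1.64 °C

Original: g = 0.6287, ΔT = 2.9/(1−0.6287) = 7.8104 °C.
Without dust: g' = 0.693, ΔT' = 2.9/(1−0.693) = 9.4463 °C.
Change = 9.4463 − 7.8104 = 1.64 °C.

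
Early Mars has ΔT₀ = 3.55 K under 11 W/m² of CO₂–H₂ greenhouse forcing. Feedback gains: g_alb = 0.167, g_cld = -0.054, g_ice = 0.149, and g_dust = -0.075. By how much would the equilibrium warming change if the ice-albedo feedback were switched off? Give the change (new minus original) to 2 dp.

-0.68 K

Original: g = 0.187, ΔT = 3.55/(1−0.187) = 4.3665 K.
Without ice-albedo: g' = 0.038, ΔT' = 3.55/(1−0.038) = 3.6902 K.
Change = 3.6902 − 4.3665 = -0.68 K.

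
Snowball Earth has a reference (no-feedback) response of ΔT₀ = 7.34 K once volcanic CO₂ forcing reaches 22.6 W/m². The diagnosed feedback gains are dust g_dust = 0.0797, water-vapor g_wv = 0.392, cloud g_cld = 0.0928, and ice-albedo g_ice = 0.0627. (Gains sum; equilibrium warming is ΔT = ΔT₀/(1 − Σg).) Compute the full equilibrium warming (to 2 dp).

19.69 K

Total gain g = 0.0797 + 0.392 + 0.0928 + 0.0627 = 0.6272.
Amplification A = 1/(1 − 0.6272) = 2.682.
ΔT = 7.34 × 2.682 = 19.69 K.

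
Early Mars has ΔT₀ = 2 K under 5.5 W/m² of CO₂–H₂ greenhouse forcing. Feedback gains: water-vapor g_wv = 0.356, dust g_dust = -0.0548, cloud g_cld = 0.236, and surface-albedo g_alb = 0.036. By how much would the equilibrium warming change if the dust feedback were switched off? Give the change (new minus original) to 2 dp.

0.69 K

Original: g = 0.5732, ΔT = 2/(1−0.5732) = 4.6860 K.
Without dust: g' = 0.628, ΔT' = 2/(1−0.628) = 5.3763 K.
Change = 5.3763 − 4.6860 = 0.69 K.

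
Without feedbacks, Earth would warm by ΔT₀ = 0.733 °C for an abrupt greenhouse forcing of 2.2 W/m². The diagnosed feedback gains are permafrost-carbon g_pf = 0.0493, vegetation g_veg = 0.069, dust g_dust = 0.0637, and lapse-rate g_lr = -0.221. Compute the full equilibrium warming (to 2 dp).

Total gain g = 0.0493 + 0.069 + 0.0637 − 0.221 = -0.039.
Amplification A = 1/(1 + 0.039) = 0.9625.
ΔT = 0.733 × 0.9625 = 0.71 °C.

0.71 °C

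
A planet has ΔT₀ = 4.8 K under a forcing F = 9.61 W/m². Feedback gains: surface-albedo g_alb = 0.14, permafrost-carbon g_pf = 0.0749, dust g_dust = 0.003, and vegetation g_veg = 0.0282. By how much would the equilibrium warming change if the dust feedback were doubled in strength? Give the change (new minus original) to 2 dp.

Original: g = 0.2461, ΔT = 4.8/(1−0.2461) = 6.3669 K.
With doubled dust: g' = 0.2491, ΔT' = 4.8/(1−0.2491) = 6.3923 K.
Change = 6.3923 − 6.3669 = 0.03 K.

0.03 K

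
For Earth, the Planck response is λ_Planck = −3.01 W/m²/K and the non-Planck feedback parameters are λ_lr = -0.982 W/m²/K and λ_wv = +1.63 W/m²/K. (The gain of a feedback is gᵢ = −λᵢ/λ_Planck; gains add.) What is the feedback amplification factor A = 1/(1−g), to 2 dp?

Convert to gains: g_lr = -0.982/3.01 = -0.3262; g_wv = 1.63/3.01 = 0.5415.
Total gain g = 0.2153.
A = 1/(1 − 0.2153) = 1.27.

1.27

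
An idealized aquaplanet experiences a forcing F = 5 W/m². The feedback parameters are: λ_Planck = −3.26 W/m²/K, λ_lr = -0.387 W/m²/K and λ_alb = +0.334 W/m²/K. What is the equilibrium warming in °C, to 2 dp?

Net feedback parameter λ = (−3.26) + (-0.387) + (+0.334) = -3.313 W/m²/K.
ΔT = −F/λ = −5/(-3.313) = 1.51 °C.

1.51 °C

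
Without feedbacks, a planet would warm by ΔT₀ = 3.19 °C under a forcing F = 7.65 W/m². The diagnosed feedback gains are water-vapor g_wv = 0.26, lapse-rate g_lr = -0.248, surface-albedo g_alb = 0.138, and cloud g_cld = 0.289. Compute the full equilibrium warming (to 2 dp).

Total gain g = 0.26 − 0.248 + 0.138 + 0.289 = 0.439.
Amplification A = 1/(1 − 0.439) = 1.783.
ΔT = 3.19 × 1.783 = 5.69 °C.

5.69 °C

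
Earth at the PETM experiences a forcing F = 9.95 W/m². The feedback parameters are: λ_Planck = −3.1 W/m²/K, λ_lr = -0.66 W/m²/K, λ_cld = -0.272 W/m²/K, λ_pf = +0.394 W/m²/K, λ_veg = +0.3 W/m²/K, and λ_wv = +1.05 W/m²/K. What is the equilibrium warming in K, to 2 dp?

Net feedback parameter λ = (−3.1) + (-0.66) + (-0.272) + (+0.394) + (+0.3) + (+1.05) = -2.288 W/m²/K.
ΔT = −F/λ = −9.95/(-2.288) = 4.35 K.

4.35 K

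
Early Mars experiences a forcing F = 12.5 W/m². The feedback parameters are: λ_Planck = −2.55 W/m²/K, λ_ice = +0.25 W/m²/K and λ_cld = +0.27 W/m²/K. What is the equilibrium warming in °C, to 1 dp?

6.2 °C

Net feedback parameter λ = (−2.55) + (+0.25) + (+0.27) = -2.03 W/m²/K.
ΔT = −F/λ = −12.5/(-2.03) = 6.2 °C.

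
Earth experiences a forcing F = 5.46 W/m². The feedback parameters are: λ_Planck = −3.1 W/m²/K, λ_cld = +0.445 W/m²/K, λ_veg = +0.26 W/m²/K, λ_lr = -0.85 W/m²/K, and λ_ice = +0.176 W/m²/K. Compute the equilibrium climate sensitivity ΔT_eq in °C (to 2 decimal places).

Net feedback parameter λ = (−3.1) + (+0.445) + (+0.26) + (-0.85) + (+0.176) = -3.069 W/m²/K.
ΔT = −F/λ = −5.46/(-3.069) = 1.78 °C.

1.78 °C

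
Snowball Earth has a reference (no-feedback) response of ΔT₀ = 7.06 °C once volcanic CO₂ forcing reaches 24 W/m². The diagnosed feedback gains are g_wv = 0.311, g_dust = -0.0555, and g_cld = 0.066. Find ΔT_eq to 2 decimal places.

10.41 °C

Total gain g = 0.311 − 0.0555 + 0.066 = 0.3215.
Amplification A = 1/(1 − 0.3215) = 1.474.
ΔT = 7.06 × 1.474 = 10.41 °C.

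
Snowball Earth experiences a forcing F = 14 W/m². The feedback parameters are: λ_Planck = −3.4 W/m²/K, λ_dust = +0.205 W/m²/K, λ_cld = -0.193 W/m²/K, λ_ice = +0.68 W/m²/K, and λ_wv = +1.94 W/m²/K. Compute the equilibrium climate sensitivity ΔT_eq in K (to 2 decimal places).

Net feedback parameter λ = (−3.4) + (+0.205) + (-0.193) + (+0.68) + (+1.94) = -0.768 W/m²/K.
ΔT = −F/λ = −14/(-0.768) = 18.23 K.

18.23 K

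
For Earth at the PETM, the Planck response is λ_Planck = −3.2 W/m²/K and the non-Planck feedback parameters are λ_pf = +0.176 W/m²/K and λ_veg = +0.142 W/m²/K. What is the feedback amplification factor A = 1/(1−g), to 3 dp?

1.110

Convert to gains: g_pf = 0.176/3.2 = 0.055; g_veg = 0.142/3.2 = 0.04437.
Total gain g = 0.09937.
A = 1/(1 − 0.09937) = 1.110.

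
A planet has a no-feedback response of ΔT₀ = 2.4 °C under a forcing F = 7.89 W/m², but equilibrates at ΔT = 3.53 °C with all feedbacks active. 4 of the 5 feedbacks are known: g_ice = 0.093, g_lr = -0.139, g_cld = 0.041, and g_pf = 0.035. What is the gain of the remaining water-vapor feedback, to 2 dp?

0.29

Amplification A = ΔT/ΔT₀ = 3.53/2.4 = 1.471.
Total gain g = 1 − 1/A = 1 − 1/1.471 = 0.3202.
Known gains sum to 0.093 − 0.139 + 0.041 + 0.035 = 0.03.
g_wv = 0.3202 − 0.03 = 0.29.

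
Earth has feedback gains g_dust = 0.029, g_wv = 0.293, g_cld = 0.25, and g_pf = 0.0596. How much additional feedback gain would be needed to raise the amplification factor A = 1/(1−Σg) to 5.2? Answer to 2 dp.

Current total gain = 0.6316.
Target gain for A = 5.2: g* = 1 − 1/5.2 = 0.8077.
Additional gain needed = 0.8077 − 0.6316 = 0.18.

0.18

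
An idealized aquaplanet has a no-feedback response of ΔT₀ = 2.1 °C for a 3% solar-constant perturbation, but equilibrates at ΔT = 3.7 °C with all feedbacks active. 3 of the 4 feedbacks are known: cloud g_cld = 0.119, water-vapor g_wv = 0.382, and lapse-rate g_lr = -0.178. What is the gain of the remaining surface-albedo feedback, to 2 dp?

Amplification A = ΔT/ΔT₀ = 3.7/2.1 = 1.762.
Total gain g = 1 − 1/A = 1 − 1/1.762 = 0.4325.
Known gains sum to 0.119 + 0.382 − 0.178 = 0.323.
g_alb = 0.4325 − 0.323 = 0.11.

0.11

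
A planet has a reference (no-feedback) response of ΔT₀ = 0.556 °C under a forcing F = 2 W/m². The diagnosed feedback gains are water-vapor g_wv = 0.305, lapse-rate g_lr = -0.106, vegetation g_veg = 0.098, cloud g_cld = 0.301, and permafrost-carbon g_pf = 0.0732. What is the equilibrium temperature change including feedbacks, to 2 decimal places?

Total gain g = 0.305 − 0.106 + 0.098 + 0.301 + 0.0732 = 0.6712.
Amplification A = 1/(1 − 0.6712) = 3.041.
ΔT = 0.556 × 3.041 = 1.69 °C.

1.69 °C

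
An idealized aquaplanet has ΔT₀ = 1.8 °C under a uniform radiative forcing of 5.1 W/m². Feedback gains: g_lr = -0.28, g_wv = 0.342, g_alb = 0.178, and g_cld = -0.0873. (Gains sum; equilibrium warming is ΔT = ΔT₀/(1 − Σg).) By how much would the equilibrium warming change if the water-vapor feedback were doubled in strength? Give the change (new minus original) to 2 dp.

1.44 °C

Original: g = 0.1527, ΔT = 1.8/(1−0.1527) = 2.1244 °C.
With doubled water-vapor: g' = 0.4947, ΔT' = 1.8/(1−0.4947) = 3.5622 °C.
Change = 3.5622 − 2.1244 = 1.44 °C.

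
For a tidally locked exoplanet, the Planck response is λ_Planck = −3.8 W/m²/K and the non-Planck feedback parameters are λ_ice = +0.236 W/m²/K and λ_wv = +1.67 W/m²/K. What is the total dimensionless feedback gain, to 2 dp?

0.50

Convert to gains: g_ice = 0.236/3.8 = 0.06211; g_wv = 1.67/3.8 = 0.4395.
Total gain g = 0.50161.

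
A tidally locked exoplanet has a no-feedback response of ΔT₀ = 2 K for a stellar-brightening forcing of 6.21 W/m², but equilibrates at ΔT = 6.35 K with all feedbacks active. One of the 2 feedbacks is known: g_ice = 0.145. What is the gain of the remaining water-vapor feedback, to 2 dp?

Amplification A = ΔT/ΔT₀ = 6.35/2 = 3.175.
Total gain g = 1 − 1/A = 1 − 1/3.175 = 0.685.
The known gain is 0.145.
g_wv = 0.685 − 0.145 = 0.54.

0.54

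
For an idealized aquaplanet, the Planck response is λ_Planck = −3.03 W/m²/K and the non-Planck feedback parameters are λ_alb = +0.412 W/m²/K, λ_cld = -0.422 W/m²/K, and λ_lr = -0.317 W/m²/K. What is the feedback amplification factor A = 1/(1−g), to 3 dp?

0.903

Convert to gains: g_alb = 0.412/3.03 = 0.136; g_cld = -0.422/3.03 = -0.1393; g_lr = -0.317/3.03 = -0.1046.
Total gain g = -0.1079.
A = 1/(1 + 0.1079) = 0.903.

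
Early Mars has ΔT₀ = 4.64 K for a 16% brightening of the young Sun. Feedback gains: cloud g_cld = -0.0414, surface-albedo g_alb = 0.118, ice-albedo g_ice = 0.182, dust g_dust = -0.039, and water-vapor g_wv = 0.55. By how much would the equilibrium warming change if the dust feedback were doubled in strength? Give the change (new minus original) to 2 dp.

-2.92 K

Original: g = 0.7696, ΔT = 4.64/(1−0.7696) = 20.1389 K.
With doubled dust: g' = 0.7306, ΔT' = 4.64/(1−0.7306) = 17.2235 K.
Change = 17.2235 − 20.1389 = -2.92 K.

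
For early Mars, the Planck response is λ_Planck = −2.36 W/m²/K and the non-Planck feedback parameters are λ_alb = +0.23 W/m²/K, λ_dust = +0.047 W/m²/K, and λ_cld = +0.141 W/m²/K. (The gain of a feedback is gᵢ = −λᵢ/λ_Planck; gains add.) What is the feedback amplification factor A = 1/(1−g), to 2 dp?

1.22

Convert to gains: g_alb = 0.23/2.36 = 0.09746; g_dust = 0.047/2.36 = 0.01992; g_cld = 0.141/2.36 = 0.05975.
Total gain g = 0.17713.
A = 1/(1 − 0.17713) = 1.22.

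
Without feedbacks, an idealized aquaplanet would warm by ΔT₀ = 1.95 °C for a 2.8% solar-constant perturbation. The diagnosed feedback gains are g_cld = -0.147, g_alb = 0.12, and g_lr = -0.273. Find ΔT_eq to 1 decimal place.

Total gain g = -0.147 + 0.12 − 0.273 = -0.3.
Amplification A = 1/(1 + 0.3) = 0.7692.
ΔT = 1.95 × 0.7692 = 1.5 °C.

1.5 °C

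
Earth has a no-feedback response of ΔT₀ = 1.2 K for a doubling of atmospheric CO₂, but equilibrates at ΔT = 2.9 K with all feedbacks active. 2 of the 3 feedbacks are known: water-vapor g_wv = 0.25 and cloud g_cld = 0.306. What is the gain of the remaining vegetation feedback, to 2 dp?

0.03

Amplification A = ΔT/ΔT₀ = 2.9/1.2 = 2.417.
Total gain g = 1 − 1/A = 1 − 1/2.417 = 0.5863.
Known gains sum to 0.25 + 0.306 = 0.556.
g_veg = 0.5863 − 0.556 = 0.03.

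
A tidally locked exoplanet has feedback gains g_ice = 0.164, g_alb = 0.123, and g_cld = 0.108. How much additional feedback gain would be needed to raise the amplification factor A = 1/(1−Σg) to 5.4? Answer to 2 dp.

Current total gain = 0.395.
Target gain for A = 5.4: g* = 1 − 1/5.4 = 0.8148.
Additional gain needed = 0.8148 − 0.395 = 0.42.

0.42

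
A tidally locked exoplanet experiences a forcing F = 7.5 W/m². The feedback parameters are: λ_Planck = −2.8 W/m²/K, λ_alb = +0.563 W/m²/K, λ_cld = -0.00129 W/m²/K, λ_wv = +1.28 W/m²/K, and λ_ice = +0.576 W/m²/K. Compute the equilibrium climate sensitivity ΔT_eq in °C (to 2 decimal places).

Net feedback parameter λ = (−2.8) + (+0.563) + (-0.00129) + (+1.28) + (+0.576) = -0.38229 W/m²/K.
ΔT = −F/λ = −7.5/(-0.38229) = 19.62 °C.

19.62 °C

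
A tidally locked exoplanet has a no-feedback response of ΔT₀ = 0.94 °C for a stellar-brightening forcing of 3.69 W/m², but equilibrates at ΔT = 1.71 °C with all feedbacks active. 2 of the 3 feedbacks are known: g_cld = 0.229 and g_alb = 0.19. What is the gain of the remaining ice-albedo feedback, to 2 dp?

0.03

Amplification A = ΔT/ΔT₀ = 1.71/0.94 = 1.819.
Total gain g = 1 − 1/A = 1 − 1/1.819 = 0.4502.
Known gains sum to 0.229 + 0.19 = 0.419.
g_ice = 0.4502 − 0.419 = 0.03.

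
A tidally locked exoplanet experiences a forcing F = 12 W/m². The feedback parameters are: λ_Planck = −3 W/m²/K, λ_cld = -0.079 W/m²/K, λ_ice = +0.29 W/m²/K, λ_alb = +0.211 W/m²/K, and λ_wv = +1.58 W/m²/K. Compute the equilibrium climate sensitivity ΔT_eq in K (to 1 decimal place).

Net feedback parameter λ = (−3) + (-0.079) + (+0.29) + (+0.211) + (+1.58) = -0.998 W/m²/K.
ΔT = −F/λ = −12/(-0.998) = 12.0 K.

12.0 K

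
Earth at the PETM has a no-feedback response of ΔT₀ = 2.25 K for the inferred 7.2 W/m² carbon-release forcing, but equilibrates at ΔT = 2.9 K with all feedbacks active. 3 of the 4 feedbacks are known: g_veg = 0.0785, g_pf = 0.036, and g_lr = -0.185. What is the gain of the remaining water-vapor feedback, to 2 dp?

0.29

Amplification A = ΔT/ΔT₀ = 2.9/2.25 = 1.289.
Total gain g = 1 − 1/A = 1 − 1/1.289 = 0.2242.
Known gains sum to 0.0785 + 0.036 − 0.185 = -0.0705.
g_wv = 0.2242 + 0.0705 = 0.29.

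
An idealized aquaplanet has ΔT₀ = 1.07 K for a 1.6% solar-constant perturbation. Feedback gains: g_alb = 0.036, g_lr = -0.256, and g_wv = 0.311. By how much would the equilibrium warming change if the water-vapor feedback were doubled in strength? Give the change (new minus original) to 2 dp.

0.61 K

Original: g = 0.091, ΔT = 1.07/(1−0.091) = 1.1771 K.
With doubled water-vapor: g' = 0.402, ΔT' = 1.07/(1−0.402) = 1.7893 K.
Change = 1.7893 − 1.1771 = 0.61 K.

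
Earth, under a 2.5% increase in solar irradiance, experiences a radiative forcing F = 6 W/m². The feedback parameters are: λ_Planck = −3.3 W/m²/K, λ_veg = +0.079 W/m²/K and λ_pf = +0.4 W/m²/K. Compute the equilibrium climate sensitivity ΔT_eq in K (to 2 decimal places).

2.13 K

Net feedback parameter λ = (−3.3) + (+0.079) + (+0.4) = -2.821 W/m²/K.
ΔT = −F/λ = −6/(-2.821) = 2.13 K.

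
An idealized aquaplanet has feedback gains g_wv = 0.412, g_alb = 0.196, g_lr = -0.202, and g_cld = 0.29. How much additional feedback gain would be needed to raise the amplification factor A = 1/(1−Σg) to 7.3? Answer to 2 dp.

Current total gain = 0.696.
Target gain for A = 7.3: g* = 1 − 1/7.3 = 0.863.
Additional gain needed = 0.863 − 0.696 = 0.17.

0.17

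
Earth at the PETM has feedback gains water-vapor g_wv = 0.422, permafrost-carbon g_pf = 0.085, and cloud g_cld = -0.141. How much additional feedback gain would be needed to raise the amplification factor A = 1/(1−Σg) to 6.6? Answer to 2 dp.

0.48

Current total gain = 0.366.
Target gain for A = 6.6: g* = 1 − 1/6.6 = 0.8485.
Additional gain needed = 0.8485 − 0.366 = 0.48.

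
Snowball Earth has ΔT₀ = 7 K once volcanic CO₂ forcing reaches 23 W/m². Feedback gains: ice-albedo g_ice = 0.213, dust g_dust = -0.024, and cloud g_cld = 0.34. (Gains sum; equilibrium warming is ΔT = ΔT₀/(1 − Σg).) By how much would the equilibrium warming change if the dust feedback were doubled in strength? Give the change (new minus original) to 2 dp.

-0.72 K

Original: g = 0.529, ΔT = 7/(1−0.529) = 14.8620 K.
With doubled dust: g' = 0.505, ΔT' = 7/(1−0.505) = 14.1414 K.
Change = 14.1414 − 14.8620 = -0.72 K.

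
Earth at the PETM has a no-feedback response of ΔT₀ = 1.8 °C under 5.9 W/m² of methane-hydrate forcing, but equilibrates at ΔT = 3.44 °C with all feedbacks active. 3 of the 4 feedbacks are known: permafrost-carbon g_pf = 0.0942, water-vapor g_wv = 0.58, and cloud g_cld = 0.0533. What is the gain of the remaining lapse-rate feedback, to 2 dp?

-0.25

Amplification A = ΔT/ΔT₀ = 3.44/1.8 = 1.911.
Total gain g = 1 − 1/A = 1 − 1/1.911 = 0.4767.
Known gains sum to 0.0942 + 0.58 + 0.0533 = 0.7275.
g_lr = 0.4767 − 0.7275 = -0.25.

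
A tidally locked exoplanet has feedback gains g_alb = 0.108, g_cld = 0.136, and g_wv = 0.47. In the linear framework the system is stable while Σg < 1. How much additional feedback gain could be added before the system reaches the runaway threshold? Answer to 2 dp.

0.29

Current total gain = 0.108 + 0.136 + 0.47 = 0.714.
Margin to runaway = 1 − 0.714 = 0.29.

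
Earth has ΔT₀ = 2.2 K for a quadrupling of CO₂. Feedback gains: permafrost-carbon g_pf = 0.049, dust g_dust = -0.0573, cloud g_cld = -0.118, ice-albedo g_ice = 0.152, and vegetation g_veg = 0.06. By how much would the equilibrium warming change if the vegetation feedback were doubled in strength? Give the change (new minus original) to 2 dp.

Original: g = 0.0857, ΔT = 2.2/(1−0.0857) = 2.4062 K.
With doubled vegetation: g' = 0.1457, ΔT' = 2.2/(1−0.1457) = 2.5752 K.
Change = 2.5752 − 2.4062 = 0.17 K.

0.17 K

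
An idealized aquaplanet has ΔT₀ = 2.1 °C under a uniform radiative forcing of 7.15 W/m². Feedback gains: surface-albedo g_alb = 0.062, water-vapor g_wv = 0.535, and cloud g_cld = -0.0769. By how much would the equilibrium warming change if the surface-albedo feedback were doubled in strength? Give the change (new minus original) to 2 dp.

0.65 °C

Original: g = 0.5201, ΔT = 2.1/(1−0.5201) = 4.3759 °C.
With doubled surface-albedo: g' = 0.5821, ΔT' = 2.1/(1−0.5821) = 5.0251 °C.
Change = 5.0251 − 4.3759 = 0.65 °C.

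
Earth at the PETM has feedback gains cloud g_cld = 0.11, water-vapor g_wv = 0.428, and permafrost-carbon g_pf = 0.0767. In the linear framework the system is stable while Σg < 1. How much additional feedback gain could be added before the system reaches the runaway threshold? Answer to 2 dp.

0.39

Current total gain = 0.11 + 0.428 + 0.0767 = 0.6147.
Margin to runaway = 1 − 0.6147 = 0.39.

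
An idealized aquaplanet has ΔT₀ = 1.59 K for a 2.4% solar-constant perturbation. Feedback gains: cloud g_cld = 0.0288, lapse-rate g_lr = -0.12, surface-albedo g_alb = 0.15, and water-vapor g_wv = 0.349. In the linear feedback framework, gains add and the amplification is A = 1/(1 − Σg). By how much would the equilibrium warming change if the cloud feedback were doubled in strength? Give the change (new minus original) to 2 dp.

Original: g = 0.4078, ΔT = 1.59/(1−0.4078) = 2.6849 K.
With doubled cloud: g' = 0.4366, ΔT' = 1.59/(1−0.4366) = 2.8222 K.
Change = 2.8222 − 2.6849 = 0.14 K.

0.14 K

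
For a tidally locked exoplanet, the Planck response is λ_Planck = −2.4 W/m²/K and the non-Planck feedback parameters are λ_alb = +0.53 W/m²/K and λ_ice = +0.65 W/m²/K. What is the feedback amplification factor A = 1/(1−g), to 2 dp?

1.97

Convert to gains: g_alb = 0.53/2.4 = 0.2208; g_ice = 0.65/2.4 = 0.2708.
Total gain g = 0.4916.
A = 1/(1 − 0.4916) = 1.97.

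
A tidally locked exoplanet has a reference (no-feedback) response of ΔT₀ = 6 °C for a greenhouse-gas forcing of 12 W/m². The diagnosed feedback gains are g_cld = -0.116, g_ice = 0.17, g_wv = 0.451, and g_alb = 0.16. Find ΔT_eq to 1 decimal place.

17.9 °C

Total gain g = -0.116 + 0.17 + 0.451 + 0.16 = 0.665.
Amplification A = 1/(1 − 0.665) = 2.985.
ΔT = 6 × 2.985 = 17.9 °C.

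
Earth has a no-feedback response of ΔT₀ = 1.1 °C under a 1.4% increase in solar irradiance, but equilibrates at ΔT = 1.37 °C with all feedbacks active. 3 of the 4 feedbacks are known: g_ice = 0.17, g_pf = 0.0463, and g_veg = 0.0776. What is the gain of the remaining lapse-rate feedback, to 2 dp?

Amplification A = ΔT/ΔT₀ = 1.37/1.1 = 1.245.
Total gain g = 1 − 1/A = 1 − 1/1.245 = 0.1968.
Known gains sum to 0.17 + 0.0463 + 0.0776 = 0.2939.
g_lr = 0.1968 − 0.2939 = -0.10.

-0.10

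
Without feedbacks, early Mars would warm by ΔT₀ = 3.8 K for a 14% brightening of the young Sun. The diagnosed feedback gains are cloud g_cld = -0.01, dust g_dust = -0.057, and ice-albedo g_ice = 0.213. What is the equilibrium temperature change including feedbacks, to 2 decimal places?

Total gain g = -0.01 − 0.057 + 0.213 = 0.146.
Amplification A = 1/(1 − 0.146) = 1.171.
ΔT = 3.8 × 1.171 = 4.45 K.

4.45 K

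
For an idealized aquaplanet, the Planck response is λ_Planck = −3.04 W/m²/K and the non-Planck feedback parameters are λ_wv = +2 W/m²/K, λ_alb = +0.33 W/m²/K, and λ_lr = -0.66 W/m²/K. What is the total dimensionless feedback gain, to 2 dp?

Convert to gains: g_wv = 2/3.04 = 0.6579; g_alb = 0.33/3.04 = 0.1086; g_lr = -0.66/3.04 = -0.2171.
Total gain g = 0.5494.

0.55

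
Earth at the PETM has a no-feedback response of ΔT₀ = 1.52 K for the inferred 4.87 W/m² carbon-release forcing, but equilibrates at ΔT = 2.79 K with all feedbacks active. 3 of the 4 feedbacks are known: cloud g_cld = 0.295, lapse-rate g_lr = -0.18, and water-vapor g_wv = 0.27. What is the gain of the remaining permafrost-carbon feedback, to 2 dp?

Amplification A = ΔT/ΔT₀ = 2.79/1.52 = 1.836.
Total gain g = 1 − 1/A = 1 − 1/1.836 = 0.4553.
Known gains sum to 0.295 − 0.18 + 0.27 = 0.385.
g_pf = 0.4553 − 0.385 = 0.07.

0.07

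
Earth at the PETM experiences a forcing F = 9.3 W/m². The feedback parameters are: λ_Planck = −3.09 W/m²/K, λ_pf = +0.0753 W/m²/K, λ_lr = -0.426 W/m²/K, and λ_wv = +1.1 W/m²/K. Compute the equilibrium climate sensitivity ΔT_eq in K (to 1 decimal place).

Net feedback parameter λ = (−3.09) + (+0.0753) + (-0.426) + (+1.1) = -2.3407 W/m²/K.
ΔT = −F/λ = −9.3/(-2.3407) = 4.0 K.

4.0 K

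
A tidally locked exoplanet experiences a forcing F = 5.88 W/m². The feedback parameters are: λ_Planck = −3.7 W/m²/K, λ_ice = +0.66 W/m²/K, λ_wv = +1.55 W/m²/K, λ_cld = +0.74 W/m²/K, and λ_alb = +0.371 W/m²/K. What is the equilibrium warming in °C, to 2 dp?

15.51 °C

Net feedback parameter λ = (−3.7) + (+0.66) + (+1.55) + (+0.74) + (+0.371) = -0.379 W/m²/K.
ΔT = −F/λ = −5.88/(-0.379) = 15.51 °C.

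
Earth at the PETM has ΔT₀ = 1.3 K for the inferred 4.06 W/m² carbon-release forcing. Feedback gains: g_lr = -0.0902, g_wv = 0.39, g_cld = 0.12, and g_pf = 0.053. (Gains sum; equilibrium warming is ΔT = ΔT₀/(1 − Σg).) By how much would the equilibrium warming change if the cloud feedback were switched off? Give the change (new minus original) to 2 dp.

-0.46 K

Original: g = 0.4728, ΔT = 1.3/(1−0.4728) = 2.4659 K.
Without cloud: g' = 0.3528, ΔT' = 1.3/(1−0.3528) = 2.0087 K.
Change = 2.0087 − 2.4659 = -0.46 K.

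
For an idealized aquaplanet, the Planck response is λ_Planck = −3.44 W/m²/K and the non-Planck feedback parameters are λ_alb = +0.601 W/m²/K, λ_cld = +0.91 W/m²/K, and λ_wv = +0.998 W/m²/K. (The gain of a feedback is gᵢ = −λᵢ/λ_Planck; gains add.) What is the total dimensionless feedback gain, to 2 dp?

Convert to gains: g_alb = 0.601/3.44 = 0.1747; g_cld = 0.91/3.44 = 0.2645; g_wv = 0.998/3.44 = 0.2901.
Total gain g = 0.7293.

0.73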